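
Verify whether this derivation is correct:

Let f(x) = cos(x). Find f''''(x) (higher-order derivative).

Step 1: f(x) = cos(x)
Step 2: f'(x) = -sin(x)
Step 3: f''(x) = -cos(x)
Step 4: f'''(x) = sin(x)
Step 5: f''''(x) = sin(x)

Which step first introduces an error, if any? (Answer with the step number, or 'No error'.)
Step 5

Step 5 is incorrect due to a wrong trig function.
The step shows: sin(x)
The correct value should be: cos(x)

Explanation: cos(x) was incorrectly written as sin(x): the term cos(x) was incorrectly written as sin(x)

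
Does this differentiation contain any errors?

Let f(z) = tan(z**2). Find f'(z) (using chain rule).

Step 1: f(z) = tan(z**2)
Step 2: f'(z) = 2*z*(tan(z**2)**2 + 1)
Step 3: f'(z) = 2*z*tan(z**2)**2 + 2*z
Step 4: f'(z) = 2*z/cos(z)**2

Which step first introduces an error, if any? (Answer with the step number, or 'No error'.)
Step 4

Step 4 is incorrect due to a wrong exponent.
The step shows: 2*z/cos(z)**2
The correct value should be: 2*z/cos(z**2)**2

Explanation: The exponent 2 on z was incorrectly written as 1: the term 2*z/cos(z**2)**2 was incorrectly written as 2*z/cos(z)**2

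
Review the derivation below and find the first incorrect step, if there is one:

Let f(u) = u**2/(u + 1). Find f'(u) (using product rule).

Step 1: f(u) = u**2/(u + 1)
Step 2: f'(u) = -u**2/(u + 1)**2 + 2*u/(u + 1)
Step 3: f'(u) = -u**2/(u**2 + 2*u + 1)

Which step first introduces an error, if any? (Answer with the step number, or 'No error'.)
Step 3

Step 3 is incorrect due to a dropped term.
The step shows: -u**2/(u**2 + 2*u + 1)
The correct value should be: -u**2/(u**2 + 2*u + 1) + 2*u/(u + 1)

Explanation: A term was dropped: the term 2*u/(u + 1) was incorrectly omitted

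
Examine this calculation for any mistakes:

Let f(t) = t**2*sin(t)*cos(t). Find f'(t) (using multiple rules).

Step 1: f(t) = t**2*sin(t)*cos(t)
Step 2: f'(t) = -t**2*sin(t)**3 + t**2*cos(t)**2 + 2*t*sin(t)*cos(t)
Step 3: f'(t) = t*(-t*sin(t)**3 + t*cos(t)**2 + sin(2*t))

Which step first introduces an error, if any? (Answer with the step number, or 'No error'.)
Step 2

Step 2 is incorrect due to a wrong exponent.
The step shows: -t**2*sin(t)**3 + t**2*cos(t)**2 + 2*t*sin(t)*cos(t)
The correct value should be: -t**2*sin(t)**2 + t**2*cos(t)**2 + 2*t*sin(t)*cos(t)

Explanation: The exponent 2 on sin(t) was incorrectly written as 3: the term -t**2*sin(t)**2 was incorrectly written as -t**2*sin(t)**3
The later steps are derived from this incorrect expression, so the error originates in Step 2.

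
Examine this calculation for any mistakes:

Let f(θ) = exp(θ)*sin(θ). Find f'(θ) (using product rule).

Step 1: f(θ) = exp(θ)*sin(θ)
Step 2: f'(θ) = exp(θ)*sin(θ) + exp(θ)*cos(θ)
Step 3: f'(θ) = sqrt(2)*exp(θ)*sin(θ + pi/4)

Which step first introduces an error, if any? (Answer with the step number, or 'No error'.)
No error

All steps in this derivation are correct.
The final answer f'(θ) = sqrt(2)*exp(θ)*sin(θ + pi/4) is valid.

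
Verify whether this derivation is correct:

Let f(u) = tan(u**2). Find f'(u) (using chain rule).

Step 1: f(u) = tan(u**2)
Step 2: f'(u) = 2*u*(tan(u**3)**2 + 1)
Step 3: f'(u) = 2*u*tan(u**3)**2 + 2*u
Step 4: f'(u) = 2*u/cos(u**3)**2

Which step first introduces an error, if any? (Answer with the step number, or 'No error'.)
Step 2

Step 2 is incorrect due to a wrong exponent.
The step shows: 2*u*(tan(u**3)**2 + 1)
The correct value should be: 2*u*(tan(u**2)**2 + 1)

Explanation: The exponent 2 on u was incorrectly written as 3: the term 2*u*(tan(u**2)**2 + 1) was incorrectly written as 2*u*(tan(u**3)**2 + 1)
The later steps are derived from this incorrect expression, so the error originates in Step 2.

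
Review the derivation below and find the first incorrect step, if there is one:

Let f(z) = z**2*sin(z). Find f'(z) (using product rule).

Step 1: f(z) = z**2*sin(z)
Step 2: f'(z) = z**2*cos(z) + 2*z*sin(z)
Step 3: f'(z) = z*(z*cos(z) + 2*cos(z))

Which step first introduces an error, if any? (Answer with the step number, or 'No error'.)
Step 3

Step 3 is incorrect due to a wrong trig function.
The step shows: z*(z*cos(z) + 2*cos(z))
The correct value should be: z*(z*cos(z) + 2*sin(z))

Explanation: sin(z) was incorrectly written as cos(z): the term z*(z*cos(z) + 2*sin(z)) was incorrectly written as z*(z*cos(z) + 2*cos(z))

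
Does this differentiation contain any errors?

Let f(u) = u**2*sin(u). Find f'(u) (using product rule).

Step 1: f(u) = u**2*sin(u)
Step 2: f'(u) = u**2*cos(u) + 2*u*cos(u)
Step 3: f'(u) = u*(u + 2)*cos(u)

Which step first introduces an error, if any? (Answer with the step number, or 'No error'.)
Step 2

Step 2 is incorrect due to a wrong trig function.
The step shows: u**2*cos(u) + 2*u*cos(u)
The correct value should be: u**2*cos(u) + 2*u*sin(u)

Explanation: sin(u) was incorrectly written as cos(u): the term 2*u*sin(u) was incorrectly written as 2*u*cos(u)
The later steps are derived from this incorrect expression, so the error originates in Step 2.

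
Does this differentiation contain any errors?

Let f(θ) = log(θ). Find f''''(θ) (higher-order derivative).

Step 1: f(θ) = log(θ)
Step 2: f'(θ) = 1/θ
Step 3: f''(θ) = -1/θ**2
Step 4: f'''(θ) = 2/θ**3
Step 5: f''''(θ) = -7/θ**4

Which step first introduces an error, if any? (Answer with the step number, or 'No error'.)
Step 5

Step 5 is incorrect due to a wrong coefficient.
The step shows: -7/θ**4
The correct value should be: -6/θ**4

Explanation: The coefficient -6 was incorrectly written as -7: the term -6/θ**4 was incorrectly written as -7/θ**4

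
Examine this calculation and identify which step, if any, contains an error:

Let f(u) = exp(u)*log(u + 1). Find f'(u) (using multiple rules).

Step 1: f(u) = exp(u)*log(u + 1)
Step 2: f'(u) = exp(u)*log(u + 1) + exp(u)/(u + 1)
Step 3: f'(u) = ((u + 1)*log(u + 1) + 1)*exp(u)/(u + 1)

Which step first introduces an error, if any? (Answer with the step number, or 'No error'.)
No error

All steps in this derivation are correct.
The final answer f'(u) = ((u + 1)*log(u + 1) + 1)*exp(u)/(u + 1) is valid.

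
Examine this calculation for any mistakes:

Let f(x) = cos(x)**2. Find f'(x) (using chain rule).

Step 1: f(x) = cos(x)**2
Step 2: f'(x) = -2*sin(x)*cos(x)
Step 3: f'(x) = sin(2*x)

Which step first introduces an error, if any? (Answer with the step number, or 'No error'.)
Step 3

Step 3 is incorrect due to a sign flip.
The step shows: sin(2*x)
The correct value should be: -sin(2*x)

Explanation: The sign of the whole expression was flipped: the term -sin(2*x) was incorrectly written as sin(2*x)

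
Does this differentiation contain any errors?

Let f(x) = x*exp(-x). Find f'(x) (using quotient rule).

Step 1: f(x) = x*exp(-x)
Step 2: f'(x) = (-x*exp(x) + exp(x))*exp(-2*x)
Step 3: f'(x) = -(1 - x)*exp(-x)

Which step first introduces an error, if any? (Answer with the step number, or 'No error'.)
Step 3

Step 3 is incorrect due to a sign flip.
The step shows: -(1 - x)*exp(-x)
The correct value should be: (1 - x)*exp(-x)

Explanation: The sign of the whole expression was flipped: the term (1 - x)*exp(-x) was incorrectly written as -(1 - x)*exp(-x)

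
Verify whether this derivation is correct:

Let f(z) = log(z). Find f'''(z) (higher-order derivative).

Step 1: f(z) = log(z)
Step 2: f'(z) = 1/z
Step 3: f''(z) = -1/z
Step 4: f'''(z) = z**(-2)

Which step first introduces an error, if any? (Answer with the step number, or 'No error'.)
Step 3

Step 3 is incorrect due to a wrong exponent.
The step shows: -1/z
The correct value should be: -1/z**2

Explanation: The exponent -2 on z was incorrectly written as -1: the term -1/z**2 was incorrectly written as -1/z
The later steps are derived from this incorrect expression, so the error originates in Step 3.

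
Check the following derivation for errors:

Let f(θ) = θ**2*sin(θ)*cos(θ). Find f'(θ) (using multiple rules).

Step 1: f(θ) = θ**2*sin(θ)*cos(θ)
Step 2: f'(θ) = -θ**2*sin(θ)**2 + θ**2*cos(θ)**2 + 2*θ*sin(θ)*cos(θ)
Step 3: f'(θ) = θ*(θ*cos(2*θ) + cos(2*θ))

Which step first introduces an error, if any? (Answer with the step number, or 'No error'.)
Step 3

Step 3 is incorrect due to a wrong trig function.
The step shows: θ*(θ*cos(2*θ) + cos(2*θ))
The correct value should be: θ*(θ*cos(2*θ) + sin(2*θ))

Explanation: sin(2*θ) was incorrectly written as cos(2*θ): the term θ*(θ*cos(2*θ) + sin(2*θ)) was incorrectly written as θ*(θ*cos(2*θ) + cos(2*θ))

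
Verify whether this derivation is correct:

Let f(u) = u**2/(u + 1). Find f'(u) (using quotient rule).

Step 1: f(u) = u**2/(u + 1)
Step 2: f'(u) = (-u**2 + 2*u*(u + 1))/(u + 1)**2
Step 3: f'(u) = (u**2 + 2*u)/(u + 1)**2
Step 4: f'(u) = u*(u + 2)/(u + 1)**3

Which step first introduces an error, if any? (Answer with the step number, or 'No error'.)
Step 4

Step 4 is incorrect due to a wrong exponent.
The step shows: u*(u + 2)/(u + 1)**3
The correct value should be: u*(u + 2)/(u + 1)**2

Explanation: The exponent -2 on u + 1 was incorrectly written as -3: the term u*(u + 2)/(u + 1)**2 was incorrectly written as u*(u + 2)/(u + 1)**3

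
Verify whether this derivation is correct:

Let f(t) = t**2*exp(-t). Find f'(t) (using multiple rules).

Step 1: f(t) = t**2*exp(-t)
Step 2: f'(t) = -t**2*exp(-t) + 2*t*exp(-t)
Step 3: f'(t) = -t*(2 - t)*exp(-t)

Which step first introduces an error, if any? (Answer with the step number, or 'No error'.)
Step 3

Step 3 is incorrect due to a sign flip.
The step shows: -t*(2 - t)*exp(-t)
The correct value should be: t*(2 - t)*exp(-t)

Explanation: The sign of the whole expression was flipped: the term t*(2 - t)*exp(-t) was incorrectly written as -t*(2 - t)*exp(-t)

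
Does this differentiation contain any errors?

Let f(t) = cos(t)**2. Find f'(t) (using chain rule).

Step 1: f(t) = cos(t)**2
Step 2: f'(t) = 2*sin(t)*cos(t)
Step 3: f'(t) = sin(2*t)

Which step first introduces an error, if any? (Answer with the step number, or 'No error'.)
Step 2

Step 2 is incorrect due to a sign flip.
The step shows: 2*sin(t)*cos(t)
The correct value should be: -2*sin(t)*cos(t)

Explanation: The sign of the whole expression was flipped: the term -2*sin(t)*cos(t) was incorrectly written as 2*sin(t)*cos(t)
The later steps are derived from this incorrect expression, so the error originates in Step 2.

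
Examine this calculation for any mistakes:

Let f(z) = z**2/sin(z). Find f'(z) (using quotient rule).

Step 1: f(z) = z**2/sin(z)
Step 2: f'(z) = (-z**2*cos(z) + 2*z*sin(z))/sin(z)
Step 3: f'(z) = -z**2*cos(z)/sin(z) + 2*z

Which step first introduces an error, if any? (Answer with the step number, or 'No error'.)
Step 2

Step 2 is incorrect due to a wrong exponent.
The step shows: (-z**2*cos(z) + 2*z*sin(z))/sin(z)
The correct value should be: (-z**2*cos(z) + 2*z*sin(z))/sin(z)**2

Explanation: The exponent -2 on sin(z) was incorrectly written as -1: the term (-z**2*cos(z) + 2*z*sin(z))/sin(z)**2 was incorrectly written as (-z**2*cos(z) + 2*z*sin(z))/sin(z)
The later steps are derived from this incorrect expression, so the error originates in Step 2.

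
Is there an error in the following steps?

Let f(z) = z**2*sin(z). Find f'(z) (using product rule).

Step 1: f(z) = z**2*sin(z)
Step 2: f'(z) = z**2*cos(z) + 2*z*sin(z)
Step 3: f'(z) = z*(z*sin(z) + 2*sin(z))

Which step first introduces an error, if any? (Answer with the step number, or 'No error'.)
Step 3

Step 3 is incorrect due to a wrong trig function.
The step shows: z*(z*sin(z) + 2*sin(z))
The correct value should be: z*(z*cos(z) + 2*sin(z))

Explanation: cos(z) was incorrectly written as sin(z): the term z*(z*cos(z) + 2*sin(z)) was incorrectly written as z*(z*sin(z) + 2*sin(z))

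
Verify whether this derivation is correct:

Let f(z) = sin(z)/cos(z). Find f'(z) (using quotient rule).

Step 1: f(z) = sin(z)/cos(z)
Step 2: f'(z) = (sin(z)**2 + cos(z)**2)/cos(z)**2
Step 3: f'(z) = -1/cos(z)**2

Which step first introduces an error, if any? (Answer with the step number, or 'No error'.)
Step 3

Step 3 is incorrect due to a sign flip.
The step shows: -1/cos(z)**2
The correct value should be: cos(z)**(-2)

Explanation: The sign of the whole expression was flipped: the term cos(z)**(-2) was incorrectly written as -1/cos(z)**2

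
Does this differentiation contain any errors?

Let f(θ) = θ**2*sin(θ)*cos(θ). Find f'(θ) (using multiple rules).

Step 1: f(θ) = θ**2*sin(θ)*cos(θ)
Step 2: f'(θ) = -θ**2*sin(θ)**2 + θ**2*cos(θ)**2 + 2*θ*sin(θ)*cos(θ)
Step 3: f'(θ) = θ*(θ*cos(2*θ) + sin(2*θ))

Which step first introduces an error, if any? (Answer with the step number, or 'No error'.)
No error

All steps in this derivation are correct.
The final answer f'(θ) = θ*(θ*cos(2*θ) + sin(2*θ)) is valid.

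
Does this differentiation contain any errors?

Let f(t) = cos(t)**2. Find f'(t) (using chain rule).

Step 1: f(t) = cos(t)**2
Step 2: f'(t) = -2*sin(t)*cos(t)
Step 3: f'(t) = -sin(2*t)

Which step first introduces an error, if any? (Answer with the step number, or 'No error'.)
No error

All steps in this derivation are correct.
The final answer f'(t) = -sin(2*t) is valid.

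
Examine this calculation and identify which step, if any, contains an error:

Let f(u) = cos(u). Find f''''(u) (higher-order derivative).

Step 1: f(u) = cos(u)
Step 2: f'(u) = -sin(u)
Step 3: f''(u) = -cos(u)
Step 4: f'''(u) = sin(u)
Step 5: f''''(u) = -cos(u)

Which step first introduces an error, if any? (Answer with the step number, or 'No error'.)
Step 5

Step 5 is incorrect due to a sign flip.
The step shows: -cos(u)
The correct value should be: cos(u)

Explanation: The sign of the whole expression was flipped: the term cos(u) was incorrectly written as -cos(u)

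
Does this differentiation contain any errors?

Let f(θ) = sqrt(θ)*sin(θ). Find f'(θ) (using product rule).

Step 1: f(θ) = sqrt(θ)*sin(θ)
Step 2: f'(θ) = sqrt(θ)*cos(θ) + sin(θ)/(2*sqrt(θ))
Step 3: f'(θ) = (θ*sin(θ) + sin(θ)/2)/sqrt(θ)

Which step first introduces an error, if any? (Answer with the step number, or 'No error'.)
Step 3

Step 3 is incorrect due to a wrong trig function.
The step shows: (θ*sin(θ) + sin(θ)/2)/sqrt(θ)
The correct value should be: (θ*cos(θ) + sin(θ)/2)/sqrt(θ)

Explanation: cos(θ) was incorrectly written as sin(θ): the term (θ*cos(θ) + sin(θ)/2)/sqrt(θ) was incorrectly written as (θ*sin(θ) + sin(θ)/2)/sqrt(θ)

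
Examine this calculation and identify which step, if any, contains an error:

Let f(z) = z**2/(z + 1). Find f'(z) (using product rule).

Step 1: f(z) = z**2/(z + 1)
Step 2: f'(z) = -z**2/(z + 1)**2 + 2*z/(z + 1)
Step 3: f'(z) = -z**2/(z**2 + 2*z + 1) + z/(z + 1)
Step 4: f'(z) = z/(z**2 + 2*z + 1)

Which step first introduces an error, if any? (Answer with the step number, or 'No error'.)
Step 3

Step 3 is incorrect due to a wrong coefficient.
The step shows: -z**2/(z**2 + 2*z + 1) + z/(z + 1)
The correct value should be: -z**2/(z**2 + 2*z + 1) + 2*z/(z + 1)

Explanation: The coefficient 2 was incorrectly written as 1: the term 2*z/(z + 1) was incorrectly written as z/(z + 1)
The later steps are derived from this incorrect expression, so the error originates in Step 3.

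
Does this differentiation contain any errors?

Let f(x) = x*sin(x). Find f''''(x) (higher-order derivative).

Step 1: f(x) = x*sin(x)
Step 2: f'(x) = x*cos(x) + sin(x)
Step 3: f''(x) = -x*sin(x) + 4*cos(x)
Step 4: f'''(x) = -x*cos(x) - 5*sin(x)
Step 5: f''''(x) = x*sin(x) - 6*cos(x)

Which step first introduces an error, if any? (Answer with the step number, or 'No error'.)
Step 3

Step 3 is incorrect due to a wrong coefficient.
The step shows: -x*sin(x) + 4*cos(x)
The correct value should be: -x*sin(x) + 2*cos(x)

Explanation: The coefficient 2 was incorrectly written as 4: the term 2*cos(x) was incorrectly written as 4*cos(x)
The later steps are derived from this incorrect expression, so the error originates in Step 3.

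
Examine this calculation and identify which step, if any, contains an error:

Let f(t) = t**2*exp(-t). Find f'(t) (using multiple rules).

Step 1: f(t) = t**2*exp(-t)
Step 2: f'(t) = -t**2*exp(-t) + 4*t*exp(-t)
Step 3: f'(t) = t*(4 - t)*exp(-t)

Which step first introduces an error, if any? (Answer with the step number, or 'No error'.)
Step 2

Step 2 is incorrect due to a wrong coefficient.
The step shows: -t**2*exp(-t) + 4*t*exp(-t)
The correct value should be: -t**2*exp(-t) + 2*t*exp(-t)

Explanation: The coefficient 2 was incorrectly written as 4: the term 2*t*exp(-t) was incorrectly written as 4*t*exp(-t)
The later steps are derived from this incorrect expression, so the error originates in Step 2.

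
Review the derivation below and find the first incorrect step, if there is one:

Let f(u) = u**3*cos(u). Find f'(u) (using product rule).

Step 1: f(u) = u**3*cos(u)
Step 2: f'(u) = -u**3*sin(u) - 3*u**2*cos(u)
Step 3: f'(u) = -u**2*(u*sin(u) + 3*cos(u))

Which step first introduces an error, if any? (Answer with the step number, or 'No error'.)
Step 2

Step 2 is incorrect due to a sign flip.
The step shows: -u**3*sin(u) - 3*u**2*cos(u)
The correct value should be: -u**3*sin(u) + 3*u**2*cos(u)

Explanation: The sign of one term was flipped: the term 3*u**2*cos(u) was incorrectly written as -3*u**2*cos(u)
The later steps are derived from this incorrect expression, so the error originates in Step 2.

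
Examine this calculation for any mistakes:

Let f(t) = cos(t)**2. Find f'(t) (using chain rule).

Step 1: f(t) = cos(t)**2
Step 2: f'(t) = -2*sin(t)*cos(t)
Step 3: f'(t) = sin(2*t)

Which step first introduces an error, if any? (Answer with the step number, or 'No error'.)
Step 3

Step 3 is incorrect due to a sign flip.
The step shows: sin(2*t)
The correct value should be: -sin(2*t)

Explanation: The sign of the whole expression was flipped: the term -sin(2*t) was incorrectly written as sin(2*t)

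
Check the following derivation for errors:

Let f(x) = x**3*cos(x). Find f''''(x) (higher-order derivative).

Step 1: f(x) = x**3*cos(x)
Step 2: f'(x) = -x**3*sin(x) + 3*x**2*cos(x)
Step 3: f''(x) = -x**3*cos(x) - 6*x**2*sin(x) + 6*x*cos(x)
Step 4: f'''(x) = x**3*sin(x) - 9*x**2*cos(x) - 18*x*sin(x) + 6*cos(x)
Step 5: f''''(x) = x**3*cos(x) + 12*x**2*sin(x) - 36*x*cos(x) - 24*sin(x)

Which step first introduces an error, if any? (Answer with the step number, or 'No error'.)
No error

All steps in this derivation are correct.
The final answer f''''(x) = x**3*cos(x) + 12*x**2*sin(x) - 36*x*cos(x) - 24*sin(x) is valid.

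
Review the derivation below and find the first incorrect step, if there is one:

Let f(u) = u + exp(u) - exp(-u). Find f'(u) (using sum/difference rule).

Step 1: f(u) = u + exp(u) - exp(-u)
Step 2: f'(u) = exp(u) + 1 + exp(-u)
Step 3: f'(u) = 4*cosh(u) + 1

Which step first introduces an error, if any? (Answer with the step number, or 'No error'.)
Step 3

Step 3 is incorrect due to a wrong coefficient.
The step shows: 4*cosh(u) + 1
The correct value should be: 2*cosh(u) + 1

Explanation: The coefficient 2 was incorrectly written as 4: the term 2*cosh(u) was incorrectly written as 4*cosh(u)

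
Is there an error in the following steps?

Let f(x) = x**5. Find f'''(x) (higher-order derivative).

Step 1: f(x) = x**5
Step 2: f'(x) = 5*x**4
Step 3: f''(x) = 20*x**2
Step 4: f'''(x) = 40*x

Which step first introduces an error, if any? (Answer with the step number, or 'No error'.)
Step 3

Step 3 is incorrect due to a wrong exponent.
The step shows: 20*x**2
The correct value should be: 20*x**3

Explanation: The exponent 3 on x was incorrectly written as 2: the term 20*x**3 was incorrectly written as 20*x**2
The later steps are derived from this incorrect expression, so the error originates in Step 3.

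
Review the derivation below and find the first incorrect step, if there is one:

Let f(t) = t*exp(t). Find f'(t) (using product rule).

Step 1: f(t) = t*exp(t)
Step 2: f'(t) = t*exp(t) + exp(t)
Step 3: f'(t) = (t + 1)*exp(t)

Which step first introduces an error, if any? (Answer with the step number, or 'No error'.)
No error

All steps in this derivation are correct.
The final answer f'(t) = (t + 1)*exp(t) is valid.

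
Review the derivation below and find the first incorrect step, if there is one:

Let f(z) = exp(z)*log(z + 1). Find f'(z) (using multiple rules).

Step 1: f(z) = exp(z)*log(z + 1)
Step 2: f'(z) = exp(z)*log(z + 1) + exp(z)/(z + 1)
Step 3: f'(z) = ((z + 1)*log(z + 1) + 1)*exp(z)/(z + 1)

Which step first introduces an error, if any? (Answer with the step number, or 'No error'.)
No error

All steps in this derivation are correct.
The final answer f'(z) = ((z + 1)*log(z + 1) + 1)*exp(z)/(z + 1) is valid.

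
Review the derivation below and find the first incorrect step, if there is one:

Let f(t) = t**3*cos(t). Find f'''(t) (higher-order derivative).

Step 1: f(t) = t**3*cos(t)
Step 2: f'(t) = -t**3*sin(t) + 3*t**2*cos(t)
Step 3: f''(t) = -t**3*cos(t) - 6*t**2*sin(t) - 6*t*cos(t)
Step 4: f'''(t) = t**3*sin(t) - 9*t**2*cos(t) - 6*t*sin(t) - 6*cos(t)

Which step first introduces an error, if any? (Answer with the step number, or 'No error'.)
Step 3

Step 3 is incorrect due to a sign flip.
The step shows: -t**3*cos(t) - 6*t**2*sin(t) - 6*t*cos(t)
The correct value should be: -t**3*cos(t) - 6*t**2*sin(t) + 6*t*cos(t)

Explanation: The sign of one term was flipped: the term 6*t*cos(t) was incorrectly written as -6*t*cos(t)
The later steps are derived from this incorrect expression, so the error originates in Step 3.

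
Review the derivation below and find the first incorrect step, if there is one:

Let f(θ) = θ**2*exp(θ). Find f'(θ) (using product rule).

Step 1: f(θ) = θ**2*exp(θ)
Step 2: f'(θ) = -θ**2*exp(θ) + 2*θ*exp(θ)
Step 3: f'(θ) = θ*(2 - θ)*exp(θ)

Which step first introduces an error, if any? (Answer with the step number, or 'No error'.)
Step 2

Step 2 is incorrect due to a sign flip.
The step shows: -θ**2*exp(θ) + 2*θ*exp(θ)
The correct value should be: θ**2*exp(θ) + 2*θ*exp(θ)

Explanation: The sign of one term was flipped: the term θ**2*exp(θ) was incorrectly written as -θ**2*exp(θ)
The later steps are derived from this incorrect expression, so the error originates in Step 2.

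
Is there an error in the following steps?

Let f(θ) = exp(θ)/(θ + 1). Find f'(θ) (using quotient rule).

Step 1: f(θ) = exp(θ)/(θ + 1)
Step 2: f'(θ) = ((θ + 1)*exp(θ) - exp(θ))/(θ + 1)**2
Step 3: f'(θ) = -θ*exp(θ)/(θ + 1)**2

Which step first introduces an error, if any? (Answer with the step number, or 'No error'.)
Step 3

Step 3 is incorrect due to a sign flip.
The step shows: -θ*exp(θ)/(θ + 1)**2
The correct value should be: θ*exp(θ)/(θ + 1)**2

Explanation: The sign of the whole expression was flipped: the term θ*exp(θ)/(θ + 1)**2 was incorrectly written as -θ*exp(θ)/(θ + 1)**2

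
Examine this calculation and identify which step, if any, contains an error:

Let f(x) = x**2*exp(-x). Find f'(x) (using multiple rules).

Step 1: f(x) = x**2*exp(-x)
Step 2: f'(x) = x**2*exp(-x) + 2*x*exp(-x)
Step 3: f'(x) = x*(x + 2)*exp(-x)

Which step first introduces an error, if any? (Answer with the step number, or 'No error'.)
Step 2

Step 2 is incorrect due to a sign flip.
The step shows: x**2*exp(-x) + 2*x*exp(-x)
The correct value should be: -x**2*exp(-x) + 2*x*exp(-x)

Explanation: The sign of one term was flipped: the term -x**2*exp(-x) was incorrectly written as x**2*exp(-x)
The later steps are derived from this incorrect expression, so the error originates in Step 2.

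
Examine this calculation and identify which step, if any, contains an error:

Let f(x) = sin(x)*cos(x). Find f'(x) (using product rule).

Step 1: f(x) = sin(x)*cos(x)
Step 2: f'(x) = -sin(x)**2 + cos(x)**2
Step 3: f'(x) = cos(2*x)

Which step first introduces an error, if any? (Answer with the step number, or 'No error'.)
No error

All steps in this derivation are correct.
The final answer f'(x) = cos(2*x) is valid.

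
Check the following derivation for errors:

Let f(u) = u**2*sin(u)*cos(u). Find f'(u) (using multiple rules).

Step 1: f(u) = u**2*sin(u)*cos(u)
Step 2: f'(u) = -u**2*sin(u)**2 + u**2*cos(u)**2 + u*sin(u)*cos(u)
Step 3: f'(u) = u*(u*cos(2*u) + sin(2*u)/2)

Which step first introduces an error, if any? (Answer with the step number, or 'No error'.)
Step 2

Step 2 is incorrect due to a wrong coefficient.
The step shows: -u**2*sin(u)**2 + u**2*cos(u)**2 + u*sin(u)*cos(u)
The correct value should be: -u**2*sin(u)**2 + u**2*cos(u)**2 + 2*u*sin(u)*cos(u)

Explanation: The coefficient 2 was incorrectly written as 1: the term 2*u*sin(u)*cos(u) was incorrectly written as u*sin(u)*cos(u)
The later steps are derived from this incorrect expression, so the error originates in Step 2.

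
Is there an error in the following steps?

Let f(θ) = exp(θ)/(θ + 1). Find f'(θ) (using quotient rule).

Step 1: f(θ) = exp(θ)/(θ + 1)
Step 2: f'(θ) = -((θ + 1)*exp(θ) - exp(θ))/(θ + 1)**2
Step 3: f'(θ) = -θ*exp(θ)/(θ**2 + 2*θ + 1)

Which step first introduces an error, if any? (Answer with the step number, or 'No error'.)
Step 2

Step 2 is incorrect due to a sign flip.
The step shows: -((θ + 1)*exp(θ) - exp(θ))/(θ + 1)**2
The correct value should be: ((θ + 1)*exp(θ) - exp(θ))/(θ + 1)**2

Explanation: The sign of the whole expression was flipped: the term ((θ + 1)*exp(θ) - exp(θ))/(θ + 1)**2 was incorrectly written as -((θ + 1)*exp(θ) - exp(θ))/(θ + 1)**2
The later steps are derived from this incorrect expression, so the error originates in Step 2.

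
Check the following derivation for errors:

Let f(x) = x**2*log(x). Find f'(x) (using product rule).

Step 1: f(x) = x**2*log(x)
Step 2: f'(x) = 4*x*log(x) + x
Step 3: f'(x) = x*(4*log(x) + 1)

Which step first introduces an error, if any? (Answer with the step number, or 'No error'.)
Step 2

Step 2 is incorrect due to a wrong coefficient.
The step shows: 4*x*log(x) + x
The correct value should be: 2*x*log(x) + x

Explanation: The coefficient 2 was incorrectly written as 4: the term 2*x*log(x) was incorrectly written as 4*x*log(x)
The later steps are derived from this incorrect expression, so the error originates in Step 2.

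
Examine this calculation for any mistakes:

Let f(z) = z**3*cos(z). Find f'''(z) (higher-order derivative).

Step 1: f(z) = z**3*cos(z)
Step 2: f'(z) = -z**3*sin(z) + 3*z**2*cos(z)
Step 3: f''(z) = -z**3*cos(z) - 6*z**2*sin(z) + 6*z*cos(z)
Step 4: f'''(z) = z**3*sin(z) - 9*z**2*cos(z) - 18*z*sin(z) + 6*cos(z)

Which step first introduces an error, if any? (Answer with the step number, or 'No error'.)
No error

All steps in this derivation are correct.
The final answer f'''(z) = z**3*sin(z) - 9*z**2*cos(z) - 18*z*sin(z) + 6*cos(z) is valid.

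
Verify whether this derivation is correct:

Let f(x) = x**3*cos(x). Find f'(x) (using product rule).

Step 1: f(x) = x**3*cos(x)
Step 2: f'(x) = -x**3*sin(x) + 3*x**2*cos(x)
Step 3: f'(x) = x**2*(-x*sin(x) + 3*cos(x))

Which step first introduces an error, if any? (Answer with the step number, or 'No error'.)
No error

All steps in this derivation are correct.
The final answer f'(x) = x**2*(-x*sin(x) + 3*cos(x)) is valid.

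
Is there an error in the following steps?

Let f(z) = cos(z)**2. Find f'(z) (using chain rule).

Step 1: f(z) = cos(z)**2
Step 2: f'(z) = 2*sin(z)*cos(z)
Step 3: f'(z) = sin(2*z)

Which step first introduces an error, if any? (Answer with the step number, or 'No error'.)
Step 2

Step 2 is incorrect due to a sign flip.
The step shows: 2*sin(z)*cos(z)
The correct value should be: -2*sin(z)*cos(z)

Explanation: The sign of the whole expression was flipped: the term -2*sin(z)*cos(z) was incorrectly written as 2*sin(z)*cos(z)
The later steps are derived from this incorrect expression, so the error originates in Step 2.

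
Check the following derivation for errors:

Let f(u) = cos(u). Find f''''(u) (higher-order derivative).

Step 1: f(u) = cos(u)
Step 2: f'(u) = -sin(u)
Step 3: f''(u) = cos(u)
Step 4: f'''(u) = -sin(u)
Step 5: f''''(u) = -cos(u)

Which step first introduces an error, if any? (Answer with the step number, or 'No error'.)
Step 3

Step 3 is incorrect due to a sign flip.
The step shows: cos(u)
The correct value should be: -cos(u)

Explanation: The sign of the whole expression was flipped: the term -cos(u) was incorrectly written as cos(u)
The later steps are derived from this incorrect expression, so the error originates in Step 3.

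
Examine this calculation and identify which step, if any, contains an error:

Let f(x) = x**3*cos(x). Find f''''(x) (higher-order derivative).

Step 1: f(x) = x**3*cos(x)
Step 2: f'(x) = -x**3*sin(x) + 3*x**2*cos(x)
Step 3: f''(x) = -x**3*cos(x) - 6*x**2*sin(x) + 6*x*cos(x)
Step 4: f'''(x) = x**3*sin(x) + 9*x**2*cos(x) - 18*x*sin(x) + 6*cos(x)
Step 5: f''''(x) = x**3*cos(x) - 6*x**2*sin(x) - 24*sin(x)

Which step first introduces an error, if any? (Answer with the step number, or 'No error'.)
Step 4

Step 4 is incorrect due to a sign flip.
The step shows: x**3*sin(x) + 9*x**2*cos(x) - 18*x*sin(x) + 6*cos(x)
The correct value should be: x**3*sin(x) - 9*x**2*cos(x) - 18*x*sin(x) + 6*cos(x)

Explanation: The sign of one term was flipped: the term -9*x**2*cos(x) was incorrectly written as 9*x**2*cos(x)
The later steps are derived from this incorrect expression, so the error originates in Step 4.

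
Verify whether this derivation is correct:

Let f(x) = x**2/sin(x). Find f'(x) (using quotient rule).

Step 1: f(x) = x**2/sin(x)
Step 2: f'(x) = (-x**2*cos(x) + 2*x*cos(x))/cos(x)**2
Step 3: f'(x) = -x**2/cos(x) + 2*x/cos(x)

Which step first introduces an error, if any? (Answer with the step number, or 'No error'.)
Step 2

Step 2 is incorrect due to a wrong trig function.
The step shows: (-x**2*cos(x) + 2*x*cos(x))/cos(x)**2
The correct value should be: (-x**2*cos(x) + 2*x*sin(x))/sin(x)**2

Explanation: sin(x) was incorrectly written as cos(x): the term (-x**2*cos(x) + 2*x*sin(x))/sin(x)**2 was incorrectly written as (-x**2*cos(x) + 2*x*cos(x))/cos(x)**2
The later steps are derived from this incorrect expression, so the error originates in Step 2.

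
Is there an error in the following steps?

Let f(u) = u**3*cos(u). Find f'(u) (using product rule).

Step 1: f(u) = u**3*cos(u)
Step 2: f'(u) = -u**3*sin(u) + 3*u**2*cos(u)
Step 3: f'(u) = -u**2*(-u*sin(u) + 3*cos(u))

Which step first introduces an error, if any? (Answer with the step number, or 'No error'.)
Step 3

Step 3 is incorrect due to a sign flip.
The step shows: -u**2*(-u*sin(u) + 3*cos(u))
The correct value should be: u**2*(-u*sin(u) + 3*cos(u))

Explanation: The sign of the whole expression was flipped: the term u**2*(-u*sin(u) + 3*cos(u)) was incorrectly written as -u**2*(-u*sin(u) + 3*cos(u))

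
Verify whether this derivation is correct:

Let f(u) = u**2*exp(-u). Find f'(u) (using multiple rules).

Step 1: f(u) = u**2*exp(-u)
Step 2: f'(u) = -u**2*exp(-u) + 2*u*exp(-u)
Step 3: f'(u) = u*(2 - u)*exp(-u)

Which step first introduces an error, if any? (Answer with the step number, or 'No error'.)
No error

All steps in this derivation are correct.
The final answer f'(u) = u*(2 - u)*exp(-u) is valid.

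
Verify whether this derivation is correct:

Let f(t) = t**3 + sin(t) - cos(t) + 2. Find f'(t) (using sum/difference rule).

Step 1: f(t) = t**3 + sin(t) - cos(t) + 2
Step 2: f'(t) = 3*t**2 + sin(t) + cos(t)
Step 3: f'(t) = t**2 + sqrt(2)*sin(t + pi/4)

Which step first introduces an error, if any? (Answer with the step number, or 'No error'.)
Step 3

Step 3 is incorrect due to a wrong coefficient.
The step shows: t**2 + sqrt(2)*sin(t + pi/4)
The correct value should be: 3*t**2 + sqrt(2)*sin(t + pi/4)

Explanation: The coefficient 3 was incorrectly written as 1: the term 3*t**2 was incorrectly written as t**2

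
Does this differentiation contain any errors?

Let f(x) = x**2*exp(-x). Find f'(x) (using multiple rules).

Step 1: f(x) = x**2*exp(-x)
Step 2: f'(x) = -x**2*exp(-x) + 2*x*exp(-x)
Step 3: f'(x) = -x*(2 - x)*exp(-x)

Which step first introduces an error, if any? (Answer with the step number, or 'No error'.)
Step 3

Step 3 is incorrect due to a sign flip.
The step shows: -x*(2 - x)*exp(-x)
The correct value should be: x*(2 - x)*exp(-x)

Explanation: The sign of the whole expression was flipped: the term x*(2 - x)*exp(-x) was incorrectly written as -x*(2 - x)*exp(-x)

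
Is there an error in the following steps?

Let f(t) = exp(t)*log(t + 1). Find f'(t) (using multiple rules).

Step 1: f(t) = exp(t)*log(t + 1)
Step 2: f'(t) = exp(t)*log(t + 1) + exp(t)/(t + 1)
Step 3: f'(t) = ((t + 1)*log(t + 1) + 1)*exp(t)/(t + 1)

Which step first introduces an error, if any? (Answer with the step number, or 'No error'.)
No error

All steps in this derivation are correct.
The final answer f'(t) = ((t + 1)*log(t + 1) + 1)*exp(t)/(t + 1) is valid.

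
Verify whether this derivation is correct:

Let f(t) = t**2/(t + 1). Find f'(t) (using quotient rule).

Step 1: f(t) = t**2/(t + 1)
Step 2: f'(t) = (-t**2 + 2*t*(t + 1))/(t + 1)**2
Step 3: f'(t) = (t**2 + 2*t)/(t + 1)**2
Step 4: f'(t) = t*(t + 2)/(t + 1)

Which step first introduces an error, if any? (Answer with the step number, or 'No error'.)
Step 4

Step 4 is incorrect due to a wrong exponent.
The step shows: t*(t + 2)/(t + 1)
The correct value should be: t*(t + 2)/(t + 1)**2

Explanation: The exponent -2 on t + 1 was incorrectly written as -1: the term t*(t + 2)/(t + 1)**2 was incorrectly written as t*(t + 2)/(t + 1)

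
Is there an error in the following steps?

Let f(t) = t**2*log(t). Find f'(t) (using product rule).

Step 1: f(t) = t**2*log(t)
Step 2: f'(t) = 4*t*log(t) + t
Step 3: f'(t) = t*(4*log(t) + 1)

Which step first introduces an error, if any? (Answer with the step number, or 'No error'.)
Step 2

Step 2 is incorrect due to a wrong coefficient.
The step shows: 4*t*log(t) + t
The correct value should be: 2*t*log(t) + t

Explanation: The coefficient 2 was incorrectly written as 4: the term 2*t*log(t) was incorrectly written as 4*t*log(t)
The later steps are derived from this incorrect expression, so the error originates in Step 2.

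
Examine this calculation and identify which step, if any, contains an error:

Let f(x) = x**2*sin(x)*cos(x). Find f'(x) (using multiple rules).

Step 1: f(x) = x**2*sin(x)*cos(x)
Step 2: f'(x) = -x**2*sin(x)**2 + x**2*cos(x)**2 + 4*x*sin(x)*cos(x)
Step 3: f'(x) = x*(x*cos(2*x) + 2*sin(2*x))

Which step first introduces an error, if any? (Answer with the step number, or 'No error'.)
Step 2

Step 2 is incorrect due to a wrong coefficient.
The step shows: -x**2*sin(x)**2 + x**2*cos(x)**2 + 4*x*sin(x)*cos(x)
The correct value should be: -x**2*sin(x)**2 + x**2*cos(x)**2 + 2*x*sin(x)*cos(x)

Explanation: The coefficient 2 was incorrectly written as 4: the term 2*x*sin(x)*cos(x) was incorrectly written as 4*x*sin(x)*cos(x)
The later steps are derived from this incorrect expression, so the error originates in Step 2.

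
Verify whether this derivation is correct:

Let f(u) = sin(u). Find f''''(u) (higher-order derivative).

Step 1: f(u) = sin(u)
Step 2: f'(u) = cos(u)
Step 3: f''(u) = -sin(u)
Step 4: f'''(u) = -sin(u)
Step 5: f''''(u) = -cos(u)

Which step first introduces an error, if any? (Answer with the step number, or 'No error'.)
Step 4

Step 4 is incorrect due to a wrong trig function.
The step shows: -sin(u)
The correct value should be: -cos(u)

Explanation: cos(u) was incorrectly written as sin(u): the term -cos(u) was incorrectly written as -sin(u)
The later steps are derived from this incorrect expression, so the error originates in Step 4.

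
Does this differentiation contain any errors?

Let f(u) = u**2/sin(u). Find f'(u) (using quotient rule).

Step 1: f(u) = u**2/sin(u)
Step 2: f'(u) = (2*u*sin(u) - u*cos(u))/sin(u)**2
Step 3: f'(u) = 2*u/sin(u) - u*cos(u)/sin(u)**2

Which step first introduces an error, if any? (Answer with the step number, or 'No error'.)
Step 2

Step 2 is incorrect due to a wrong exponent.
The step shows: (2*u*sin(u) - u*cos(u))/sin(u)**2
The correct value should be: (-u**2*cos(u) + 2*u*sin(u))/sin(u)**2

Explanation: The exponent 2 on u was incorrectly written as 1: the term (-u**2*cos(u) + 2*u*sin(u))/sin(u)**2 was incorrectly written as (2*u*sin(u) - u*cos(u))/sin(u)**2
The later steps are derived from this incorrect expression, so the error originates in Step 2.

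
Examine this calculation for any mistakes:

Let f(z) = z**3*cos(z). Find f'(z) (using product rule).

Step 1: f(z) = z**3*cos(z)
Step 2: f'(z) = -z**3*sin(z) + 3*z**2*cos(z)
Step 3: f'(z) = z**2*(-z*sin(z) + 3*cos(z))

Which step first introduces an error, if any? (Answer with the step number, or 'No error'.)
No error

All steps in this derivation are correct.
The final answer f'(z) = z**2*(-z*sin(z) + 3*cos(z)) is valid.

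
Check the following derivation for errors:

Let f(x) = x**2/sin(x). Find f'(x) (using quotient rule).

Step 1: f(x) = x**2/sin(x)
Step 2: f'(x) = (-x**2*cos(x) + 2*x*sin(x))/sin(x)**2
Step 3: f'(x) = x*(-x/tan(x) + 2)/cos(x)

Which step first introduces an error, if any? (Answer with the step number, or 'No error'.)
Step 3

Step 3 is incorrect due to a wrong trig function.
The step shows: x*(-x/tan(x) + 2)/cos(x)
The correct value should be: x*(-x/tan(x) + 2)/sin(x)

Explanation: sin(x) was incorrectly written as cos(x): the term x*(-x/tan(x) + 2)/sin(x) was incorrectly written as x*(-x/tan(x) + 2)/cos(x)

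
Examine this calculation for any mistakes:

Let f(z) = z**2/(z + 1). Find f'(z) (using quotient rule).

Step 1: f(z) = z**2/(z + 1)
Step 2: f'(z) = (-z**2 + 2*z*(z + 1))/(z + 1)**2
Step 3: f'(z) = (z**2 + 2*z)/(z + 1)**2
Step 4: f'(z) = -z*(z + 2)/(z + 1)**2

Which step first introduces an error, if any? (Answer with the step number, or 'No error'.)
Step 4

Step 4 is incorrect due to a sign flip.
The step shows: -z*(z + 2)/(z + 1)**2
The correct value should be: z*(z + 2)/(z + 1)**2

Explanation: The sign of the whole expression was flipped: the term z*(z + 2)/(z + 1)**2 was incorrectly written as -z*(z + 2)/(z + 1)**2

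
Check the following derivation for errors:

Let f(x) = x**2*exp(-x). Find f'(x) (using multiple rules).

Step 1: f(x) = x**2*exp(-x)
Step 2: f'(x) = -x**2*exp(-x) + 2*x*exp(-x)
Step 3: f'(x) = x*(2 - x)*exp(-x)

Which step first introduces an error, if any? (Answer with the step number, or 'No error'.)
No error

All steps in this derivation are correct.
The final answer f'(x) = x*(2 - x)*exp(-x) is valid.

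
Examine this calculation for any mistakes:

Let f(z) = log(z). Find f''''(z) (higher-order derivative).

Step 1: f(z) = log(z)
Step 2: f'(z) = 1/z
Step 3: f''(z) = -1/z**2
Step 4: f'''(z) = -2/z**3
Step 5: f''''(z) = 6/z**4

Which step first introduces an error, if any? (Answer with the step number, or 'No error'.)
Step 4

Step 4 is incorrect due to a sign flip.
The step shows: -2/z**3
The correct value should be: 2/z**3

Explanation: The sign of the whole expression was flipped: the term 2/z**3 was incorrectly written as -2/z**3
The later steps are derived from this incorrect expression, so the error originates in Step 4.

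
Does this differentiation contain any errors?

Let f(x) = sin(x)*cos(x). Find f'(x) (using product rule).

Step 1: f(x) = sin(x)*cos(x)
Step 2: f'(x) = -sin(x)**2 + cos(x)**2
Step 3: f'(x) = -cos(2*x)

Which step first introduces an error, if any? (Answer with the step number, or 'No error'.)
Step 3

Step 3 is incorrect due to a sign flip.
The step shows: -cos(2*x)
The correct value should be: cos(2*x)

Explanation: The sign of the whole expression was flipped: the term cos(2*x) was incorrectly written as -cos(2*x)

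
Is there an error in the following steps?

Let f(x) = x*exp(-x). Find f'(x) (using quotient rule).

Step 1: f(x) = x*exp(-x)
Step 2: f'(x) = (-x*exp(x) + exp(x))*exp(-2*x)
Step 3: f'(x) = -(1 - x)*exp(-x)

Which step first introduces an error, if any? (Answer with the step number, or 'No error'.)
Step 3

Step 3 is incorrect due to a sign flip.
The step shows: -(1 - x)*exp(-x)
The correct value should be: (1 - x)*exp(-x)

Explanation: The sign of the whole expression was flipped: the term (1 - x)*exp(-x) was incorrectly written as -(1 - x)*exp(-x)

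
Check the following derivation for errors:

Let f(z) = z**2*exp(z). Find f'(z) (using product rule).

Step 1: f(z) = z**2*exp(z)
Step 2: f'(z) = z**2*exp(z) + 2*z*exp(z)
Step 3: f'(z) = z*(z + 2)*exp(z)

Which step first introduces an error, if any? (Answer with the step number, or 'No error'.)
No error

All steps in this derivation are correct.
The final answer f'(z) = z*(z + 2)*exp(z) is valid.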